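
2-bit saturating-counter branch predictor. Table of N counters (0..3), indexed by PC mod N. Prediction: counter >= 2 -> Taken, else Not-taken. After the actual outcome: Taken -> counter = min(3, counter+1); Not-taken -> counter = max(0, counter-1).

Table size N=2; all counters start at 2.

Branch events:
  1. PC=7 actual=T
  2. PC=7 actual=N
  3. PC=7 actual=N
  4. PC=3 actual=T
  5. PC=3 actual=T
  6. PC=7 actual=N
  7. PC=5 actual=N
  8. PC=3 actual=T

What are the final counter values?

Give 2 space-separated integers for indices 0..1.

Answer: 2 2

Derivation:
Ev 1: PC=7 idx=1 pred=T actual=T -> ctr[1]=3
Ev 2: PC=7 idx=1 pred=T actual=N -> ctr[1]=2
Ev 3: PC=7 idx=1 pred=T actual=N -> ctr[1]=1
Ev 4: PC=3 idx=1 pred=N actual=T -> ctr[1]=2
Ev 5: PC=3 idx=1 pred=T actual=T -> ctr[1]=3
Ev 6: PC=7 idx=1 pred=T actual=N -> ctr[1]=2
Ev 7: PC=5 idx=1 pred=T actual=N -> ctr[1]=1
Ev 8: PC=3 idx=1 pred=N actual=T -> ctr[1]=2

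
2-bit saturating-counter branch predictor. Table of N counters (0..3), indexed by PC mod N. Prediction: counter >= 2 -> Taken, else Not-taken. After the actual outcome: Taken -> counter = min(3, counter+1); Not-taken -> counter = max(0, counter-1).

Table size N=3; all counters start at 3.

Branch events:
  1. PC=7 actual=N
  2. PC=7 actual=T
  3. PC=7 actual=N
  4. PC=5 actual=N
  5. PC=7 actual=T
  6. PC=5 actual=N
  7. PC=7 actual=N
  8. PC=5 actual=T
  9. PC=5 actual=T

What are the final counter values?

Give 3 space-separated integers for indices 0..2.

Answer: 3 2 3

Derivation:
Ev 1: PC=7 idx=1 pred=T actual=N -> ctr[1]=2
Ev 2: PC=7 idx=1 pred=T actual=T -> ctr[1]=3
Ev 3: PC=7 idx=1 pred=T actual=N -> ctr[1]=2
Ev 4: PC=5 idx=2 pred=T actual=N -> ctr[2]=2
Ev 5: PC=7 idx=1 pred=T actual=T -> ctr[1]=3
Ev 6: PC=5 idx=2 pred=T actual=N -> ctr[2]=1
Ev 7: PC=7 idx=1 pred=T actual=N -> ctr[1]=2
Ev 8: PC=5 idx=2 pred=N actual=T -> ctr[2]=2
Ev 9: PC=5 idx=2 pred=T actual=T -> ctr[2]=3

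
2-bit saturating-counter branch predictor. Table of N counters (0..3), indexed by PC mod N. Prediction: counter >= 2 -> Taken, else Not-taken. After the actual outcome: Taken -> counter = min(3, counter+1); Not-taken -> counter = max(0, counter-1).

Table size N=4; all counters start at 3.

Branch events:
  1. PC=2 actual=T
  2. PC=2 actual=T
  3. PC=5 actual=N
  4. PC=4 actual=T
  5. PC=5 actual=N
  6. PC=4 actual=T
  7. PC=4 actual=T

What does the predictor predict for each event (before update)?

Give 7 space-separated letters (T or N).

Ev 1: PC=2 idx=2 pred=T actual=T -> ctr[2]=3
Ev 2: PC=2 idx=2 pred=T actual=T -> ctr[2]=3
Ev 3: PC=5 idx=1 pred=T actual=N -> ctr[1]=2
Ev 4: PC=4 idx=0 pred=T actual=T -> ctr[0]=3
Ev 5: PC=5 idx=1 pred=T actual=N -> ctr[1]=1
Ev 6: PC=4 idx=0 pred=T actual=T -> ctr[0]=3
Ev 7: PC=4 idx=0 pred=T actual=T -> ctr[0]=3

Answer: T T T T T T T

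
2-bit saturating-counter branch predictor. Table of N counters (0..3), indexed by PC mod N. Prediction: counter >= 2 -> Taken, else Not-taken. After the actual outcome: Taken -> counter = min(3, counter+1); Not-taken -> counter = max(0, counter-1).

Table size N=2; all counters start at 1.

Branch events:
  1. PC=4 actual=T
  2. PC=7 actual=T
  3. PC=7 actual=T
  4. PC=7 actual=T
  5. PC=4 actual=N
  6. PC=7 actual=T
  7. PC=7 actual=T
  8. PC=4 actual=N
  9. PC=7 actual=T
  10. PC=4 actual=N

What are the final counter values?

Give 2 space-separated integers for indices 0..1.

Ev 1: PC=4 idx=0 pred=N actual=T -> ctr[0]=2
Ev 2: PC=7 idx=1 pred=N actual=T -> ctr[1]=2
Ev 3: PC=7 idx=1 pred=T actual=T -> ctr[1]=3
Ev 4: PC=7 idx=1 pred=T actual=T -> ctr[1]=3
Ev 5: PC=4 idx=0 pred=T actual=N -> ctr[0]=1
Ev 6: PC=7 idx=1 pred=T actual=T -> ctr[1]=3
Ev 7: PC=7 idx=1 pred=T actual=T -> ctr[1]=3
Ev 8: PC=4 idx=0 pred=N actual=N -> ctr[0]=0
Ev 9: PC=7 idx=1 pred=T actual=T -> ctr[1]=3
Ev 10: PC=4 idx=0 pred=N actual=N -> ctr[0]=0

Answer: 0 3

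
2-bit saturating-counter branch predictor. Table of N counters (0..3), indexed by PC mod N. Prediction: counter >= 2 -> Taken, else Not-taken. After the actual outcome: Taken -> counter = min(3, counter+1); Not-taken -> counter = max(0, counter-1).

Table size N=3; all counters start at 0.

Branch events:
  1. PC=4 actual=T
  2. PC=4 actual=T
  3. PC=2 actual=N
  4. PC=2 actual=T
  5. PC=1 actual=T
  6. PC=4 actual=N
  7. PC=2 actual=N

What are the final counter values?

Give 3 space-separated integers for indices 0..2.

Ev 1: PC=4 idx=1 pred=N actual=T -> ctr[1]=1
Ev 2: PC=4 idx=1 pred=N actual=T -> ctr[1]=2
Ev 3: PC=2 idx=2 pred=N actual=N -> ctr[2]=0
Ev 4: PC=2 idx=2 pred=N actual=T -> ctr[2]=1
Ev 5: PC=1 idx=1 pred=T actual=T -> ctr[1]=3
Ev 6: PC=4 idx=1 pred=T actual=N -> ctr[1]=2
Ev 7: PC=2 idx=2 pred=N actual=N -> ctr[2]=0

Answer: 0 2 0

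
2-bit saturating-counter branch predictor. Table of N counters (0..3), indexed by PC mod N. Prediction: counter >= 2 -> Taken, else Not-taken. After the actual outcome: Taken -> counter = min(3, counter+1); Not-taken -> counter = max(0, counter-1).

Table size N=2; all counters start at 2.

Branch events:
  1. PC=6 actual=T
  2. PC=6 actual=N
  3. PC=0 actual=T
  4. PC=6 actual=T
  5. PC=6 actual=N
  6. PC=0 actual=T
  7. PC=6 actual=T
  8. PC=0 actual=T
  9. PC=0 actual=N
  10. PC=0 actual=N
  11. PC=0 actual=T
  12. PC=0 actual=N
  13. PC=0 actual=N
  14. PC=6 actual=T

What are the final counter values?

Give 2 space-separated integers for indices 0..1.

Ev 1: PC=6 idx=0 pred=T actual=T -> ctr[0]=3
Ev 2: PC=6 idx=0 pred=T actual=N -> ctr[0]=2
Ev 3: PC=0 idx=0 pred=T actual=T -> ctr[0]=3
Ev 4: PC=6 idx=0 pred=T actual=T -> ctr[0]=3
Ev 5: PC=6 idx=0 pred=T actual=N -> ctr[0]=2
Ev 6: PC=0 idx=0 pred=T actual=T -> ctr[0]=3
Ev 7: PC=6 idx=0 pred=T actual=T -> ctr[0]=3
Ev 8: PC=0 idx=0 pred=T actual=T -> ctr[0]=3
Ev 9: PC=0 idx=0 pred=T actual=N -> ctr[0]=2
Ev 10: PC=0 idx=0 pred=T actual=N -> ctr[0]=1
Ev 11: PC=0 idx=0 pred=N actual=T -> ctr[0]=2
Ev 12: PC=0 idx=0 pred=T actual=N -> ctr[0]=1
Ev 13: PC=0 idx=0 pred=N actual=N -> ctr[0]=0
Ev 14: PC=6 idx=0 pred=N actual=T -> ctr[0]=1

Answer: 1 2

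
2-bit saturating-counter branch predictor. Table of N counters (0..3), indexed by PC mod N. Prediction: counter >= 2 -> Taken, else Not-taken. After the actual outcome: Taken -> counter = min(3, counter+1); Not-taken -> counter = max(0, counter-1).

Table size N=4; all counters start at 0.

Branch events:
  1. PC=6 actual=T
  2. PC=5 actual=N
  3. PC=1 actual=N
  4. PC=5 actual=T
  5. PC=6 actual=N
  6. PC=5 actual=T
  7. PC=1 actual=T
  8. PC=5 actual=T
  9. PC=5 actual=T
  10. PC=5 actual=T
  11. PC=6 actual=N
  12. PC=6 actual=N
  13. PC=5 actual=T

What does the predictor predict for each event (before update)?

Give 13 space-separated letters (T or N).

Ev 1: PC=6 idx=2 pred=N actual=T -> ctr[2]=1
Ev 2: PC=5 idx=1 pred=N actual=N -> ctr[1]=0
Ev 3: PC=1 idx=1 pred=N actual=N -> ctr[1]=0
Ev 4: PC=5 idx=1 pred=N actual=T -> ctr[1]=1
Ev 5: PC=6 idx=2 pred=N actual=N -> ctr[2]=0
Ev 6: PC=5 idx=1 pred=N actual=T -> ctr[1]=2
Ev 7: PC=1 idx=1 pred=T actual=T -> ctr[1]=3
Ev 8: PC=5 idx=1 pred=T actual=T -> ctr[1]=3
Ev 9: PC=5 idx=1 pred=T actual=T -> ctr[1]=3
Ev 10: PC=5 idx=1 pred=T actual=T -> ctr[1]=3
Ev 11: PC=6 idx=2 pred=N actual=N -> ctr[2]=0
Ev 12: PC=6 idx=2 pred=N actual=N -> ctr[2]=0
Ev 13: PC=5 idx=1 pred=T actual=T -> ctr[1]=3

Answer: N N N N N N T T T T N N T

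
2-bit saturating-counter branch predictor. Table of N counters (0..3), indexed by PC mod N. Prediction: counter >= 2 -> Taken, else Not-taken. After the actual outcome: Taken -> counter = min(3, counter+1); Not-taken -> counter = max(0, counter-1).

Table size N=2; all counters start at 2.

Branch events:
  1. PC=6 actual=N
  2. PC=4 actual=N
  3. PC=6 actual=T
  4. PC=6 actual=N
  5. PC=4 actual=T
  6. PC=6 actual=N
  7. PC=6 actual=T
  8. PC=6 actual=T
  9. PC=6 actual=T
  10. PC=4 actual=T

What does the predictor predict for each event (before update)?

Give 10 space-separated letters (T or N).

Ev 1: PC=6 idx=0 pred=T actual=N -> ctr[0]=1
Ev 2: PC=4 idx=0 pred=N actual=N -> ctr[0]=0
Ev 3: PC=6 idx=0 pred=N actual=T -> ctr[0]=1
Ev 4: PC=6 idx=0 pred=N actual=N -> ctr[0]=0
Ev 5: PC=4 idx=0 pred=N actual=T -> ctr[0]=1
Ev 6: PC=6 idx=0 pred=N actual=N -> ctr[0]=0
Ev 7: PC=6 idx=0 pred=N actual=T -> ctr[0]=1
Ev 8: PC=6 idx=0 pred=N actual=T -> ctr[0]=2
Ev 9: PC=6 idx=0 pred=T actual=T -> ctr[0]=3
Ev 10: PC=4 idx=0 pred=T actual=T -> ctr[0]=3

Answer: T N N N N N N N T T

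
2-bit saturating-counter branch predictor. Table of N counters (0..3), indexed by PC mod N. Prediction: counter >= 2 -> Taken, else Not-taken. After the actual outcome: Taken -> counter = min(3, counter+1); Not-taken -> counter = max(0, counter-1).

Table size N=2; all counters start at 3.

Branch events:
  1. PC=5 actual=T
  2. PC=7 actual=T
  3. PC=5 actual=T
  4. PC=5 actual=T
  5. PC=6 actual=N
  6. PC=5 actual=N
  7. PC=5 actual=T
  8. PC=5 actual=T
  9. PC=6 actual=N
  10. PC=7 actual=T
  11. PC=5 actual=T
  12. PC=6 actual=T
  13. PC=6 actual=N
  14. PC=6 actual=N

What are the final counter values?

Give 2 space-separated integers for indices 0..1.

Answer: 0 3

Derivation:
Ev 1: PC=5 idx=1 pred=T actual=T -> ctr[1]=3
Ev 2: PC=7 idx=1 pred=T actual=T -> ctr[1]=3
Ev 3: PC=5 idx=1 pred=T actual=T -> ctr[1]=3
Ev 4: PC=5 idx=1 pred=T actual=T -> ctr[1]=3
Ev 5: PC=6 idx=0 pred=T actual=N -> ctr[0]=2
Ev 6: PC=5 idx=1 pred=T actual=N -> ctr[1]=2
Ev 7: PC=5 idx=1 pred=T actual=T -> ctr[1]=3
Ev 8: PC=5 idx=1 pred=T actual=T -> ctr[1]=3
Ev 9: PC=6 idx=0 pred=T actual=N -> ctr[0]=1
Ev 10: PC=7 idx=1 pred=T actual=T -> ctr[1]=3
Ev 11: PC=5 idx=1 pred=T actual=T -> ctr[1]=3
Ev 12: PC=6 idx=0 pred=N actual=T -> ctr[0]=2
Ev 13: PC=6 idx=0 pred=T actual=N -> ctr[0]=1
Ev 14: PC=6 idx=0 pred=N actual=N -> ctr[0]=0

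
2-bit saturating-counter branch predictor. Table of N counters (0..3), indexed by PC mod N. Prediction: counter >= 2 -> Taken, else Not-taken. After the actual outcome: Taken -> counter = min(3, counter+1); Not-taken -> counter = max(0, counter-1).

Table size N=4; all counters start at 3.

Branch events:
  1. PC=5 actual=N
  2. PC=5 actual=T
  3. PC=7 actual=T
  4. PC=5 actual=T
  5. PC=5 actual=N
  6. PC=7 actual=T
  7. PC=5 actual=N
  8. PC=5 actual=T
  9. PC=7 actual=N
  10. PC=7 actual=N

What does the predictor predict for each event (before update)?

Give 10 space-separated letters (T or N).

Ev 1: PC=5 idx=1 pred=T actual=N -> ctr[1]=2
Ev 2: PC=5 idx=1 pred=T actual=T -> ctr[1]=3
Ev 3: PC=7 idx=3 pred=T actual=T -> ctr[3]=3
Ev 4: PC=5 idx=1 pred=T actual=T -> ctr[1]=3
Ev 5: PC=5 idx=1 pred=T actual=N -> ctr[1]=2
Ev 6: PC=7 idx=3 pred=T actual=T -> ctr[3]=3
Ev 7: PC=5 idx=1 pred=T actual=N -> ctr[1]=1
Ev 8: PC=5 idx=1 pred=N actual=T -> ctr[1]=2
Ev 9: PC=7 idx=3 pred=T actual=N -> ctr[3]=2
Ev 10: PC=7 idx=3 pred=T actual=N -> ctr[3]=1

Answer: T T T T T T T N T T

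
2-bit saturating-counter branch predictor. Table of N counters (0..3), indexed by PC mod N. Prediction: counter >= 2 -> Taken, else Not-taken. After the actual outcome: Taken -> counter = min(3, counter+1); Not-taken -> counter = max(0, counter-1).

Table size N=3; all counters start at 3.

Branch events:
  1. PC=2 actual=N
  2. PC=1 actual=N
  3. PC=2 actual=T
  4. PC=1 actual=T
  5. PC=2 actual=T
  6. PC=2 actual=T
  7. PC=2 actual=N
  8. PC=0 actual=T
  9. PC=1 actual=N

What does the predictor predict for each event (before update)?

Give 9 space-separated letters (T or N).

Answer: T T T T T T T T T

Derivation:
Ev 1: PC=2 idx=2 pred=T actual=N -> ctr[2]=2
Ev 2: PC=1 idx=1 pred=T actual=N -> ctr[1]=2
Ev 3: PC=2 idx=2 pred=T actual=T -> ctr[2]=3
Ev 4: PC=1 idx=1 pred=T actual=T -> ctr[1]=3
Ev 5: PC=2 idx=2 pred=T actual=T -> ctr[2]=3
Ev 6: PC=2 idx=2 pred=T actual=T -> ctr[2]=3
Ev 7: PC=2 idx=2 pred=T actual=N -> ctr[2]=2
Ev 8: PC=0 idx=0 pred=T actual=T -> ctr[0]=3
Ev 9: PC=1 idx=1 pred=T actual=N -> ctr[1]=2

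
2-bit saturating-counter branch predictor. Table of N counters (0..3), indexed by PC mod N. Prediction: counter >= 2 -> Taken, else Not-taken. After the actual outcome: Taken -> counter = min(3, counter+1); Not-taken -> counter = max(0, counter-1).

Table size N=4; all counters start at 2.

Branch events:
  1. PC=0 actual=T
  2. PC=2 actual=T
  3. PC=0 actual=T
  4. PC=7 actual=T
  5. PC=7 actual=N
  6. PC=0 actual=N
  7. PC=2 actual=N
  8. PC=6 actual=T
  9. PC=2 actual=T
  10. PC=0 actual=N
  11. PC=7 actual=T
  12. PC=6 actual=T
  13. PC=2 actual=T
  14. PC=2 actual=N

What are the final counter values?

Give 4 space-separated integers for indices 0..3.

Ev 1: PC=0 idx=0 pred=T actual=T -> ctr[0]=3
Ev 2: PC=2 idx=2 pred=T actual=T -> ctr[2]=3
Ev 3: PC=0 idx=0 pred=T actual=T -> ctr[0]=3
Ev 4: PC=7 idx=3 pred=T actual=T -> ctr[3]=3
Ev 5: PC=7 idx=3 pred=T actual=N -> ctr[3]=2
Ev 6: PC=0 idx=0 pred=T actual=N -> ctr[0]=2
Ev 7: PC=2 idx=2 pred=T actual=N -> ctr[2]=2
Ev 8: PC=6 idx=2 pred=T actual=T -> ctr[2]=3
Ev 9: PC=2 idx=2 pred=T actual=T -> ctr[2]=3
Ev 10: PC=0 idx=0 pred=T actual=N -> ctr[0]=1
Ev 11: PC=7 idx=3 pred=T actual=T -> ctr[3]=3
Ev 12: PC=6 idx=2 pred=T actual=T -> ctr[2]=3
Ev 13: PC=2 idx=2 pred=T actual=T -> ctr[2]=3
Ev 14: PC=2 idx=2 pred=T actual=N -> ctr[2]=2

Answer: 1 2 2 3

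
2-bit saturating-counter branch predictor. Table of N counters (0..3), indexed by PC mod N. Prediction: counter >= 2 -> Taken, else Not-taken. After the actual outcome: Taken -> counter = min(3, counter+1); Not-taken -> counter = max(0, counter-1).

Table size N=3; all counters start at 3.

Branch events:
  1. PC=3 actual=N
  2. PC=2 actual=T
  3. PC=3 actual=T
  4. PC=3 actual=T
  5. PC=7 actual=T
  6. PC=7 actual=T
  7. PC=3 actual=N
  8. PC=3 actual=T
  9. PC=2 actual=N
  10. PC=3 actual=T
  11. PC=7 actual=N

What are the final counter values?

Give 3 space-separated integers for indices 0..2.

Answer: 3 2 2

Derivation:
Ev 1: PC=3 idx=0 pred=T actual=N -> ctr[0]=2
Ev 2: PC=2 idx=2 pred=T actual=T -> ctr[2]=3
Ev 3: PC=3 idx=0 pred=T actual=T -> ctr[0]=3
Ev 4: PC=3 idx=0 pred=T actual=T -> ctr[0]=3
Ev 5: PC=7 idx=1 pred=T actual=T -> ctr[1]=3
Ev 6: PC=7 idx=1 pred=T actual=T -> ctr[1]=3
Ev 7: PC=3 idx=0 pred=T actual=N -> ctr[0]=2
Ev 8: PC=3 idx=0 pred=T actual=T -> ctr[0]=3
Ev 9: PC=2 idx=2 pred=T actual=N -> ctr[2]=2
Ev 10: PC=3 idx=0 pred=T actual=T -> ctr[0]=3
Ev 11: PC=7 idx=1 pred=T actual=N -> ctr[1]=2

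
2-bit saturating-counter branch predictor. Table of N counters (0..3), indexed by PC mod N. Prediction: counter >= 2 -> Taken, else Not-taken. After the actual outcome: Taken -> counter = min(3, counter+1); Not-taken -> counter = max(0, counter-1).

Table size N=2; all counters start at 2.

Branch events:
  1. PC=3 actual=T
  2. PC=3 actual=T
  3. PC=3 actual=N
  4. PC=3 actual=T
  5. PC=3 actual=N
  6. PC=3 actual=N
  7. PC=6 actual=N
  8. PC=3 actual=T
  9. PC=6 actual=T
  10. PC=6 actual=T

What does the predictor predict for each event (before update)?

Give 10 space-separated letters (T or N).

Ev 1: PC=3 idx=1 pred=T actual=T -> ctr[1]=3
Ev 2: PC=3 idx=1 pred=T actual=T -> ctr[1]=3
Ev 3: PC=3 idx=1 pred=T actual=N -> ctr[1]=2
Ev 4: PC=3 idx=1 pred=T actual=T -> ctr[1]=3
Ev 5: PC=3 idx=1 pred=T actual=N -> ctr[1]=2
Ev 6: PC=3 idx=1 pred=T actual=N -> ctr[1]=1
Ev 7: PC=6 idx=0 pred=T actual=N -> ctr[0]=1
Ev 8: PC=3 idx=1 pred=N actual=T -> ctr[1]=2
Ev 9: PC=6 idx=0 pred=N actual=T -> ctr[0]=2
Ev 10: PC=6 idx=0 pred=T actual=T -> ctr[0]=3

Answer: T T T T T T T N N T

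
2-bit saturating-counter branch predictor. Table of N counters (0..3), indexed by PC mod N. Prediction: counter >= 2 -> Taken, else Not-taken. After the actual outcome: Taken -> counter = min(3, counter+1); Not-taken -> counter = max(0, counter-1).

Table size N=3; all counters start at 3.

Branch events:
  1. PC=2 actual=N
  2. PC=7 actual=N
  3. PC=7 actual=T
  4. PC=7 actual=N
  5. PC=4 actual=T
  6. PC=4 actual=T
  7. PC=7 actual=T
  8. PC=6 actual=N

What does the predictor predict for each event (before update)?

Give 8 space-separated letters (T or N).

Answer: T T T T T T T T

Derivation:
Ev 1: PC=2 idx=2 pred=T actual=N -> ctr[2]=2
Ev 2: PC=7 idx=1 pred=T actual=N -> ctr[1]=2
Ev 3: PC=7 idx=1 pred=T actual=T -> ctr[1]=3
Ev 4: PC=7 idx=1 pred=T actual=N -> ctr[1]=2
Ev 5: PC=4 idx=1 pred=T actual=T -> ctr[1]=3
Ev 6: PC=4 idx=1 pred=T actual=T -> ctr[1]=3
Ev 7: PC=7 idx=1 pred=T actual=T -> ctr[1]=3
Ev 8: PC=6 idx=0 pred=T actual=N -> ctr[0]=2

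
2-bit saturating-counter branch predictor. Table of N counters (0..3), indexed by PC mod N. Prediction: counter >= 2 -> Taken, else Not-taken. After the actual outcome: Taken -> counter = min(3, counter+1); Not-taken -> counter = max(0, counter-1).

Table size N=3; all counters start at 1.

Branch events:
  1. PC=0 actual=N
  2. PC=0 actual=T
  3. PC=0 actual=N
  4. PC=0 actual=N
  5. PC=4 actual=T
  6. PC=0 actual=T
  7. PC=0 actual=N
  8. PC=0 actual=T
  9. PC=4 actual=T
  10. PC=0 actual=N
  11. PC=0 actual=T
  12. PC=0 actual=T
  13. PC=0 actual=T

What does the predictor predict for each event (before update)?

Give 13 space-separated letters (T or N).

Answer: N N N N N N N N T N N N T

Derivation:
Ev 1: PC=0 idx=0 pred=N actual=N -> ctr[0]=0
Ev 2: PC=0 idx=0 pred=N actual=T -> ctr[0]=1
Ev 3: PC=0 idx=0 pred=N actual=N -> ctr[0]=0
Ev 4: PC=0 idx=0 pred=N actual=N -> ctr[0]=0
Ev 5: PC=4 idx=1 pred=N actual=T -> ctr[1]=2
Ev 6: PC=0 idx=0 pred=N actual=T -> ctr[0]=1
Ev 7: PC=0 idx=0 pred=N actual=N -> ctr[0]=0
Ev 8: PC=0 idx=0 pred=N actual=T -> ctr[0]=1
Ev 9: PC=4 idx=1 pred=T actual=T -> ctr[1]=3
Ev 10: PC=0 idx=0 pred=N actual=N -> ctr[0]=0
Ev 11: PC=0 idx=0 pred=N actual=T -> ctr[0]=1
Ev 12: PC=0 idx=0 pred=N actual=T -> ctr[0]=2
Ev 13: PC=0 idx=0 pred=T actual=T -> ctr[0]=3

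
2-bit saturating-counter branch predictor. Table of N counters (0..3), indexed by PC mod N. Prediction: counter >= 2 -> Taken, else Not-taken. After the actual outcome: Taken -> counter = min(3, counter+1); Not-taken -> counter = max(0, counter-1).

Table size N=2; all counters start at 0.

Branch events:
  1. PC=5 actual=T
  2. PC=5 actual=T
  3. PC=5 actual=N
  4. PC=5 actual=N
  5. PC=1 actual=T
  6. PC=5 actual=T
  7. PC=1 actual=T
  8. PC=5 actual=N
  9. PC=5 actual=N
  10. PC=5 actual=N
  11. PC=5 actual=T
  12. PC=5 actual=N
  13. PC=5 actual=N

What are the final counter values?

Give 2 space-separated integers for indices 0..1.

Answer: 0 0

Derivation:
Ev 1: PC=5 idx=1 pred=N actual=T -> ctr[1]=1
Ev 2: PC=5 idx=1 pred=N actual=T -> ctr[1]=2
Ev 3: PC=5 idx=1 pred=T actual=N -> ctr[1]=1
Ev 4: PC=5 idx=1 pred=N actual=N -> ctr[1]=0
Ev 5: PC=1 idx=1 pred=N actual=T -> ctr[1]=1
Ev 6: PC=5 idx=1 pred=N actual=T -> ctr[1]=2
Ev 7: PC=1 idx=1 pred=T actual=T -> ctr[1]=3
Ev 8: PC=5 idx=1 pred=T actual=N -> ctr[1]=2
Ev 9: PC=5 idx=1 pred=T actual=N -> ctr[1]=1
Ev 10: PC=5 idx=1 pred=N actual=N -> ctr[1]=0
Ev 11: PC=5 idx=1 pred=N actual=T -> ctr[1]=1
Ev 12: PC=5 idx=1 pred=N actual=N -> ctr[1]=0
Ev 13: PC=5 idx=1 pred=N actual=N -> ctr[1]=0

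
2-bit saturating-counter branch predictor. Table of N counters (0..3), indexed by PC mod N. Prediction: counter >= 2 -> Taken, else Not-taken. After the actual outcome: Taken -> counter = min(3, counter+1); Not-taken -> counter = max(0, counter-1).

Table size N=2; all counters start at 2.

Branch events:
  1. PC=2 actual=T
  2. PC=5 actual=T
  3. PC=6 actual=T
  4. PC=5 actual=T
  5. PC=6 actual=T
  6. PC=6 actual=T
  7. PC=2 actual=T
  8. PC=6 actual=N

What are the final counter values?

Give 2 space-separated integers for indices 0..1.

Answer: 2 3

Derivation:
Ev 1: PC=2 idx=0 pred=T actual=T -> ctr[0]=3
Ev 2: PC=5 idx=1 pred=T actual=T -> ctr[1]=3
Ev 3: PC=6 idx=0 pred=T actual=T -> ctr[0]=3
Ev 4: PC=5 idx=1 pred=T actual=T -> ctr[1]=3
Ev 5: PC=6 idx=0 pred=T actual=T -> ctr[0]=3
Ev 6: PC=6 idx=0 pred=T actual=T -> ctr[0]=3
Ev 7: PC=2 idx=0 pred=T actual=T -> ctr[0]=3
Ev 8: PC=6 idx=0 pred=T actual=N -> ctr[0]=2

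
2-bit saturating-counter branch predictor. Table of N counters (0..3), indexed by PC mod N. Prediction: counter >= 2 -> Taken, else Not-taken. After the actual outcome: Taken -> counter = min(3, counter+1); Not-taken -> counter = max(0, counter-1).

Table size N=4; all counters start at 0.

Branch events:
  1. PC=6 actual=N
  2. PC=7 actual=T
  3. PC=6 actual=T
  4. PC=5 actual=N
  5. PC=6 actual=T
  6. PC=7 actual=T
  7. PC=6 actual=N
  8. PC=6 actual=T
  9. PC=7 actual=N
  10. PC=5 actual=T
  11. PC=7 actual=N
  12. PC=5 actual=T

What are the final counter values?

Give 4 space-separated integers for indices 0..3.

Answer: 0 2 2 0

Derivation:
Ev 1: PC=6 idx=2 pred=N actual=N -> ctr[2]=0
Ev 2: PC=7 idx=3 pred=N actual=T -> ctr[3]=1
Ev 3: PC=6 idx=2 pred=N actual=T -> ctr[2]=1
Ev 4: PC=5 idx=1 pred=N actual=N -> ctr[1]=0
Ev 5: PC=6 idx=2 pred=N actual=T -> ctr[2]=2
Ev 6: PC=7 idx=3 pred=N actual=T -> ctr[3]=2
Ev 7: PC=6 idx=2 pred=T actual=N -> ctr[2]=1
Ev 8: PC=6 idx=2 pred=N actual=T -> ctr[2]=2
Ev 9: PC=7 idx=3 pred=T actual=N -> ctr[3]=1
Ev 10: PC=5 idx=1 pred=N actual=T -> ctr[1]=1
Ev 11: PC=7 idx=3 pred=N actual=N -> ctr[3]=0
Ev 12: PC=5 idx=1 pred=N actual=T -> ctr[1]=2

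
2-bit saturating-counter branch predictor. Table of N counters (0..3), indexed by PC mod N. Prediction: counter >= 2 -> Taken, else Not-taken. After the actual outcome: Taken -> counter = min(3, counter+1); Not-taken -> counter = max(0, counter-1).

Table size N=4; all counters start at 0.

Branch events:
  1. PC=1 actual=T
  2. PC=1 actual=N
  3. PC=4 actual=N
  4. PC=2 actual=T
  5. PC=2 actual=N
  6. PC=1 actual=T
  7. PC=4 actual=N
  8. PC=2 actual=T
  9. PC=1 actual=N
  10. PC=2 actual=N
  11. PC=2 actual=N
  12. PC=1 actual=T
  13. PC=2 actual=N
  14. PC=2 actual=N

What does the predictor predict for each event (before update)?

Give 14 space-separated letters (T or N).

Ev 1: PC=1 idx=1 pred=N actual=T -> ctr[1]=1
Ev 2: PC=1 idx=1 pred=N actual=N -> ctr[1]=0
Ev 3: PC=4 idx=0 pred=N actual=N -> ctr[0]=0
Ev 4: PC=2 idx=2 pred=N actual=T -> ctr[2]=1
Ev 5: PC=2 idx=2 pred=N actual=N -> ctr[2]=0
Ev 6: PC=1 idx=1 pred=N actual=T -> ctr[1]=1
Ev 7: PC=4 idx=0 pred=N actual=N -> ctr[0]=0
Ev 8: PC=2 idx=2 pred=N actual=T -> ctr[2]=1
Ev 9: PC=1 idx=1 pred=N actual=N -> ctr[1]=0
Ev 10: PC=2 idx=2 pred=N actual=N -> ctr[2]=0
Ev 11: PC=2 idx=2 pred=N actual=N -> ctr[2]=0
Ev 12: PC=1 idx=1 pred=N actual=T -> ctr[1]=1
Ev 13: PC=2 idx=2 pred=N actual=N -> ctr[2]=0
Ev 14: PC=2 idx=2 pred=N actual=N -> ctr[2]=0

Answer: N N N N N N N N N N N N N N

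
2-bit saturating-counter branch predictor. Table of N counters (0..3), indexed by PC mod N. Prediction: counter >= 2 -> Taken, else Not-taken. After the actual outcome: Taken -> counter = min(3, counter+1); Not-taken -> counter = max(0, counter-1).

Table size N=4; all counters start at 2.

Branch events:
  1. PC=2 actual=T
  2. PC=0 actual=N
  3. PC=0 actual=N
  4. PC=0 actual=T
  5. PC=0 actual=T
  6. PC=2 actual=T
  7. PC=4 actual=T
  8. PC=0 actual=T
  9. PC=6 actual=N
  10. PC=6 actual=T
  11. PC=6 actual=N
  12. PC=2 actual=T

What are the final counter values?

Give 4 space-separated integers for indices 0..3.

Ev 1: PC=2 idx=2 pred=T actual=T -> ctr[2]=3
Ev 2: PC=0 idx=0 pred=T actual=N -> ctr[0]=1
Ev 3: PC=0 idx=0 pred=N actual=N -> ctr[0]=0
Ev 4: PC=0 idx=0 pred=N actual=T -> ctr[0]=1
Ev 5: PC=0 idx=0 pred=N actual=T -> ctr[0]=2
Ev 6: PC=2 idx=2 pred=T actual=T -> ctr[2]=3
Ev 7: PC=4 idx=0 pred=T actual=T -> ctr[0]=3
Ev 8: PC=0 idx=0 pred=T actual=T -> ctr[0]=3
Ev 9: PC=6 idx=2 pred=T actual=N -> ctr[2]=2
Ev 10: PC=6 idx=2 pred=T actual=T -> ctr[2]=3
Ev 11: PC=6 idx=2 pred=T actual=N -> ctr[2]=2
Ev 12: PC=2 idx=2 pred=T actual=T -> ctr[2]=3

Answer: 3 2 3 2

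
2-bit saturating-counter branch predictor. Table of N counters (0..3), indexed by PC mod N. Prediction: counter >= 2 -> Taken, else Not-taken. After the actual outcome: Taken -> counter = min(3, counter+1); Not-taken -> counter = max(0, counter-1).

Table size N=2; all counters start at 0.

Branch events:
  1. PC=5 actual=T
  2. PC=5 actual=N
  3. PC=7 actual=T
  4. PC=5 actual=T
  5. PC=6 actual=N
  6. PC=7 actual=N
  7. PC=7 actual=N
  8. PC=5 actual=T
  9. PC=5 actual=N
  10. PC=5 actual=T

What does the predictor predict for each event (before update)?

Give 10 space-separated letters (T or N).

Answer: N N N N N T N N N N

Derivation:
Ev 1: PC=5 idx=1 pred=N actual=T -> ctr[1]=1
Ev 2: PC=5 idx=1 pred=N actual=N -> ctr[1]=0
Ev 3: PC=7 idx=1 pred=N actual=T -> ctr[1]=1
Ev 4: PC=5 idx=1 pred=N actual=T -> ctr[1]=2
Ev 5: PC=6 idx=0 pred=N actual=N -> ctr[0]=0
Ev 6: PC=7 idx=1 pred=T actual=N -> ctr[1]=1
Ev 7: PC=7 idx=1 pred=N actual=N -> ctr[1]=0
Ev 8: PC=5 idx=1 pred=N actual=T -> ctr[1]=1
Ev 9: PC=5 idx=1 pred=N actual=N -> ctr[1]=0
Ev 10: PC=5 idx=1 pred=N actual=T -> ctr[1]=1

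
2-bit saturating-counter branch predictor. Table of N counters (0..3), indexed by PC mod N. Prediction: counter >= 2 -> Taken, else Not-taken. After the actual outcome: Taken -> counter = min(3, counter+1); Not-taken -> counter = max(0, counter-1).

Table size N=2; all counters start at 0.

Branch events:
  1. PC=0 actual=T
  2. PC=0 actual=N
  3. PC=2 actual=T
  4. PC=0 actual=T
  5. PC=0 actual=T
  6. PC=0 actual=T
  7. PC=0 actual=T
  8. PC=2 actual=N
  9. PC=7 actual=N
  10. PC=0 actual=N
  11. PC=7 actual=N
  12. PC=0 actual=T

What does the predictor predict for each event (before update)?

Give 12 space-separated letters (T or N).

Answer: N N N N T T T T N T N N

Derivation:
Ev 1: PC=0 idx=0 pred=N actual=T -> ctr[0]=1
Ev 2: PC=0 idx=0 pred=N actual=N -> ctr[0]=0
Ev 3: PC=2 idx=0 pred=N actual=T -> ctr[0]=1
Ev 4: PC=0 idx=0 pred=N actual=T -> ctr[0]=2
Ev 5: PC=0 idx=0 pred=T actual=T -> ctr[0]=3
Ev 6: PC=0 idx=0 pred=T actual=T -> ctr[0]=3
Ev 7: PC=0 idx=0 pred=T actual=T -> ctr[0]=3
Ev 8: PC=2 idx=0 pred=T actual=N -> ctr[0]=2
Ev 9: PC=7 idx=1 pred=N actual=N -> ctr[1]=0
Ev 10: PC=0 idx=0 pred=T actual=N -> ctr[0]=1
Ev 11: PC=7 idx=1 pred=N actual=N -> ctr[1]=0
Ev 12: PC=0 idx=0 pred=N actual=T -> ctr[0]=2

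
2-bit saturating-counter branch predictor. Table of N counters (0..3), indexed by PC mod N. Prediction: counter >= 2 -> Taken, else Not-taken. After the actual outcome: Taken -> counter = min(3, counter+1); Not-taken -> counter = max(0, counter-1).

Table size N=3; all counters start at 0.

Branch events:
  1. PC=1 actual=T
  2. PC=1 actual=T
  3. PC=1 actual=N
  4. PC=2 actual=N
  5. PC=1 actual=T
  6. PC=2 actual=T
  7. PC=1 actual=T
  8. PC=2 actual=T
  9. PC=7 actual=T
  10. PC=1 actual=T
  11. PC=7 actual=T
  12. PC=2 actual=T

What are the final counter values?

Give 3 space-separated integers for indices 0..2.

Ev 1: PC=1 idx=1 pred=N actual=T -> ctr[1]=1
Ev 2: PC=1 idx=1 pred=N actual=T -> ctr[1]=2
Ev 3: PC=1 idx=1 pred=T actual=N -> ctr[1]=1
Ev 4: PC=2 idx=2 pred=N actual=N -> ctr[2]=0
Ev 5: PC=1 idx=1 pred=N actual=T -> ctr[1]=2
Ev 6: PC=2 idx=2 pred=N actual=T -> ctr[2]=1
Ev 7: PC=1 idx=1 pred=T actual=T -> ctr[1]=3
Ev 8: PC=2 idx=2 pred=N actual=T -> ctr[2]=2
Ev 9: PC=7 idx=1 pred=T actual=T -> ctr[1]=3
Ev 10: PC=1 idx=1 pred=T actual=T -> ctr[1]=3
Ev 11: PC=7 idx=1 pred=T actual=T -> ctr[1]=3
Ev 12: PC=2 idx=2 pred=T actual=T -> ctr[2]=3

Answer: 0 3 3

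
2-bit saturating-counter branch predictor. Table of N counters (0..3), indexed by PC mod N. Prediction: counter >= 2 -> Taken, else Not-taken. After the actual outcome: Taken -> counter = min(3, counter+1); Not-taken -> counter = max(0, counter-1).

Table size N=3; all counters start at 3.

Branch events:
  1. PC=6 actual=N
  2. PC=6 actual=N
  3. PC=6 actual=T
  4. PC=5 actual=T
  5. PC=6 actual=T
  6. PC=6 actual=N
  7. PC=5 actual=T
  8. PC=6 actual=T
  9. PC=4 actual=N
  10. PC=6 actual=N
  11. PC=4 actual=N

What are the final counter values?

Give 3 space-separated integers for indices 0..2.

Answer: 2 1 3

Derivation:
Ev 1: PC=6 idx=0 pred=T actual=N -> ctr[0]=2
Ev 2: PC=6 idx=0 pred=T actual=N -> ctr[0]=1
Ev 3: PC=6 idx=0 pred=N actual=T -> ctr[0]=2
Ev 4: PC=5 idx=2 pred=T actual=T -> ctr[2]=3
Ev 5: PC=6 idx=0 pred=T actual=T -> ctr[0]=3
Ev 6: PC=6 idx=0 pred=T actual=N -> ctr[0]=2
Ev 7: PC=5 idx=2 pred=T actual=T -> ctr[2]=3
Ev 8: PC=6 idx=0 pred=T actual=T -> ctr[0]=3
Ev 9: PC=4 idx=1 pred=T actual=N -> ctr[1]=2
Ev 10: PC=6 idx=0 pred=T actual=N -> ctr[0]=2
Ev 11: PC=4 idx=1 pred=T actual=N -> ctr[1]=1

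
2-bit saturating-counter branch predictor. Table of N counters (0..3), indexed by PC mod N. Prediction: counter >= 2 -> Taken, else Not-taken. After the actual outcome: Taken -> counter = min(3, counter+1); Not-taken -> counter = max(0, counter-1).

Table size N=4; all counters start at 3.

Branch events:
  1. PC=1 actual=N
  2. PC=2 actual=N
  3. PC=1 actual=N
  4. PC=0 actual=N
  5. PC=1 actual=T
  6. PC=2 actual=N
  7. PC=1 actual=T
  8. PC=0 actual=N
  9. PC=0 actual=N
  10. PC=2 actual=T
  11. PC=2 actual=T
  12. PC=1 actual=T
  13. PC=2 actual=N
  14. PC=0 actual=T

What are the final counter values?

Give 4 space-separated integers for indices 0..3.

Ev 1: PC=1 idx=1 pred=T actual=N -> ctr[1]=2
Ev 2: PC=2 idx=2 pred=T actual=N -> ctr[2]=2
Ev 3: PC=1 idx=1 pred=T actual=N -> ctr[1]=1
Ev 4: PC=0 idx=0 pred=T actual=N -> ctr[0]=2
Ev 5: PC=1 idx=1 pred=N actual=T -> ctr[1]=2
Ev 6: PC=2 idx=2 pred=T actual=N -> ctr[2]=1
Ev 7: PC=1 idx=1 pred=T actual=T -> ctr[1]=3
Ev 8: PC=0 idx=0 pred=T actual=N -> ctr[0]=1
Ev 9: PC=0 idx=0 pred=N actual=N -> ctr[0]=0
Ev 10: PC=2 idx=2 pred=N actual=T -> ctr[2]=2
Ev 11: PC=2 idx=2 pred=T actual=T -> ctr[2]=3
Ev 12: PC=1 idx=1 pred=T actual=T -> ctr[1]=3
Ev 13: PC=2 idx=2 pred=T actual=N -> ctr[2]=2
Ev 14: PC=0 idx=0 pred=N actual=T -> ctr[0]=1

Answer: 1 3 2 3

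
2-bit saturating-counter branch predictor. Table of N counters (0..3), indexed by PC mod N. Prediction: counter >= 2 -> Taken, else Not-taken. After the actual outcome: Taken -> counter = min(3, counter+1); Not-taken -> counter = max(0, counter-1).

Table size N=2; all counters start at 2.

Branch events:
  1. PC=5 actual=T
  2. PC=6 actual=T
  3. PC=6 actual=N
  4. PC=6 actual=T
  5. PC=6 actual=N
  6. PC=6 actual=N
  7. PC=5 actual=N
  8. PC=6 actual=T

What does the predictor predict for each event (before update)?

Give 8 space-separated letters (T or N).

Answer: T T T T T T T N

Derivation:
Ev 1: PC=5 idx=1 pred=T actual=T -> ctr[1]=3
Ev 2: PC=6 idx=0 pred=T actual=T -> ctr[0]=3
Ev 3: PC=6 idx=0 pred=T actual=N -> ctr[0]=2
Ev 4: PC=6 idx=0 pred=T actual=T -> ctr[0]=3
Ev 5: PC=6 idx=0 pred=T actual=N -> ctr[0]=2
Ev 6: PC=6 idx=0 pred=T actual=N -> ctr[0]=1
Ev 7: PC=5 idx=1 pred=T actual=N -> ctr[1]=2
Ev 8: PC=6 idx=0 pred=N actual=T -> ctr[0]=2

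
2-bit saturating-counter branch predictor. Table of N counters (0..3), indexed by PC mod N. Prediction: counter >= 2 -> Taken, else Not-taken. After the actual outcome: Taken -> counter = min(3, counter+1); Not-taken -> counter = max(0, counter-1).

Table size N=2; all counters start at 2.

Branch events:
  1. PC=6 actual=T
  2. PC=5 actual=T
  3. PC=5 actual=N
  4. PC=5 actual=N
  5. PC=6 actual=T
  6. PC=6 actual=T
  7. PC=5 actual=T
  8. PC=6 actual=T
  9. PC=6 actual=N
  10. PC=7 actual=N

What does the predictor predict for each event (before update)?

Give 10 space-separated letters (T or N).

Ev 1: PC=6 idx=0 pred=T actual=T -> ctr[0]=3
Ev 2: PC=5 idx=1 pred=T actual=T -> ctr[1]=3
Ev 3: PC=5 idx=1 pred=T actual=N -> ctr[1]=2
Ev 4: PC=5 idx=1 pred=T actual=N -> ctr[1]=1
Ev 5: PC=6 idx=0 pred=T actual=T -> ctr[0]=3
Ev 6: PC=6 idx=0 pred=T actual=T -> ctr[0]=3
Ev 7: PC=5 idx=1 pred=N actual=T -> ctr[1]=2
Ev 8: PC=6 idx=0 pred=T actual=T -> ctr[0]=3
Ev 9: PC=6 idx=0 pred=T actual=N -> ctr[0]=2
Ev 10: PC=7 idx=1 pred=T actual=N -> ctr[1]=1

Answer: T T T T T T N T T T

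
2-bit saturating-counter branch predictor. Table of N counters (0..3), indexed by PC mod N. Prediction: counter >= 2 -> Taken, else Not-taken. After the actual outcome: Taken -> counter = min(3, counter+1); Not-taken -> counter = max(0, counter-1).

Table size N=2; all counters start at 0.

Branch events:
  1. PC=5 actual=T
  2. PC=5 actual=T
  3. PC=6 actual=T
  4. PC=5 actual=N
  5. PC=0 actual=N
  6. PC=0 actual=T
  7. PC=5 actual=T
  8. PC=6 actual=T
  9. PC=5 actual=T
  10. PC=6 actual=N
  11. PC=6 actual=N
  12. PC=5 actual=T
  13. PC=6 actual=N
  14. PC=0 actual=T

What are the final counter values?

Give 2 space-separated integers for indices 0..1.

Answer: 1 3

Derivation:
Ev 1: PC=5 idx=1 pred=N actual=T -> ctr[1]=1
Ev 2: PC=5 idx=1 pred=N actual=T -> ctr[1]=2
Ev 3: PC=6 idx=0 pred=N actual=T -> ctr[0]=1
Ev 4: PC=5 idx=1 pred=T actual=N -> ctr[1]=1
Ev 5: PC=0 idx=0 pred=N actual=N -> ctr[0]=0
Ev 6: PC=0 idx=0 pred=N actual=T -> ctr[0]=1
Ev 7: PC=5 idx=1 pred=N actual=T -> ctr[1]=2
Ev 8: PC=6 idx=0 pred=N actual=T -> ctr[0]=2
Ev 9: PC=5 idx=1 pred=T actual=T -> ctr[1]=3
Ev 10: PC=6 idx=0 pred=T actual=N -> ctr[0]=1
Ev 11: PC=6 idx=0 pred=N actual=N -> ctr[0]=0
Ev 12: PC=5 idx=1 pred=T actual=T -> ctr[1]=3
Ev 13: PC=6 idx=0 pred=N actual=N -> ctr[0]=0
Ev 14: PC=0 idx=0 pred=N actual=T -> ctr[0]=1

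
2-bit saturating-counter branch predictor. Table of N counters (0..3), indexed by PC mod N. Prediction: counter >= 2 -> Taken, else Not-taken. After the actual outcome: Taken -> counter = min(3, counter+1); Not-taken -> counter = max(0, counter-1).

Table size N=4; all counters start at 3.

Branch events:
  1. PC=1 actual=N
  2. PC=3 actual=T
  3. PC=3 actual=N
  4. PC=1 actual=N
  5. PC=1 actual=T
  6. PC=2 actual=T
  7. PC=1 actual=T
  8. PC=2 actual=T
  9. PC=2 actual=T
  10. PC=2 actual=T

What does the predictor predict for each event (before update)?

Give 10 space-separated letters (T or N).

Answer: T T T T N T T T T T

Derivation:
Ev 1: PC=1 idx=1 pred=T actual=N -> ctr[1]=2
Ev 2: PC=3 idx=3 pred=T actual=T -> ctr[3]=3
Ev 3: PC=3 idx=3 pred=T actual=N -> ctr[3]=2
Ev 4: PC=1 idx=1 pred=T actual=N -> ctr[1]=1
Ev 5: PC=1 idx=1 pred=N actual=T -> ctr[1]=2
Ev 6: PC=2 idx=2 pred=T actual=T -> ctr[2]=3
Ev 7: PC=1 idx=1 pred=T actual=T -> ctr[1]=3
Ev 8: PC=2 idx=2 pred=T actual=T -> ctr[2]=3
Ev 9: PC=2 idx=2 pred=T actual=T -> ctr[2]=3
Ev 10: PC=2 idx=2 pred=T actual=T -> ctr[2]=3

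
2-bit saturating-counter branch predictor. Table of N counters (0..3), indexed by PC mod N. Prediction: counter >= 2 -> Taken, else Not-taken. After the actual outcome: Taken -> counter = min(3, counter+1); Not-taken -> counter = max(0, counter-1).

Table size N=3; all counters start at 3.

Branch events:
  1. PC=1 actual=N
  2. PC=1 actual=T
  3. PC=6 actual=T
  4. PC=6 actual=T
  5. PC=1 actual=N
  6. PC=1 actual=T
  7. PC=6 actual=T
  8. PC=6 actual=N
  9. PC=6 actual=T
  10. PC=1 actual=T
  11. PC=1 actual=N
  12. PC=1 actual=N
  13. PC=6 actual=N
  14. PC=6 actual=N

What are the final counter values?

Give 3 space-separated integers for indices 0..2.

Answer: 1 1 3

Derivation:
Ev 1: PC=1 idx=1 pred=T actual=N -> ctr[1]=2
Ev 2: PC=1 idx=1 pred=T actual=T -> ctr[1]=3
Ev 3: PC=6 idx=0 pred=T actual=T -> ctr[0]=3
Ev 4: PC=6 idx=0 pred=T actual=T -> ctr[0]=3
Ev 5: PC=1 idx=1 pred=T actual=N -> ctr[1]=2
Ev 6: PC=1 idx=1 pred=T actual=T -> ctr[1]=3
Ev 7: PC=6 idx=0 pred=T actual=T -> ctr[0]=3
Ev 8: PC=6 idx=0 pred=T actual=N -> ctr[0]=2
Ev 9: PC=6 idx=0 pred=T actual=T -> ctr[0]=3
Ev 10: PC=1 idx=1 pred=T actual=T -> ctr[1]=3
Ev 11: PC=1 idx=1 pred=T actual=N -> ctr[1]=2
Ev 12: PC=1 idx=1 pred=T actual=N -> ctr[1]=1
Ev 13: PC=6 idx=0 pred=T actual=N -> ctr[0]=2
Ev 14: PC=6 idx=0 pred=T actual=N -> ctr[0]=1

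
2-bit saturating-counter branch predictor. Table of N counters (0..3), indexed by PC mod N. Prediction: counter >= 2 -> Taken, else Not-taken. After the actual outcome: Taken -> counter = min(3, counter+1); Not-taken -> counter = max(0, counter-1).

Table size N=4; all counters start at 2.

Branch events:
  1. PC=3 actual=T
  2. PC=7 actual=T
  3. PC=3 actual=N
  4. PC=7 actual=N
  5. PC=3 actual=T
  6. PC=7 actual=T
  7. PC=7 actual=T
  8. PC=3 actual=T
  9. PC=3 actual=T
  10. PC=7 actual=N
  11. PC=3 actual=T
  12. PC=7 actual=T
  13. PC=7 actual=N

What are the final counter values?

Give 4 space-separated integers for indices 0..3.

Ev 1: PC=3 idx=3 pred=T actual=T -> ctr[3]=3
Ev 2: PC=7 idx=3 pred=T actual=T -> ctr[3]=3
Ev 3: PC=3 idx=3 pred=T actual=N -> ctr[3]=2
Ev 4: PC=7 idx=3 pred=T actual=N -> ctr[3]=1
Ev 5: PC=3 idx=3 pred=N actual=T -> ctr[3]=2
Ev 6: PC=7 idx=3 pred=T actual=T -> ctr[3]=3
Ev 7: PC=7 idx=3 pred=T actual=T -> ctr[3]=3
Ev 8: PC=3 idx=3 pred=T actual=T -> ctr[3]=3
Ev 9: PC=3 idx=3 pred=T actual=T -> ctr[3]=3
Ev 10: PC=7 idx=3 pred=T actual=N -> ctr[3]=2
Ev 11: PC=3 idx=3 pred=T actual=T -> ctr[3]=3
Ev 12: PC=7 idx=3 pred=T actual=T -> ctr[3]=3
Ev 13: PC=7 idx=3 pred=T actual=N -> ctr[3]=2

Answer: 2 2 2 2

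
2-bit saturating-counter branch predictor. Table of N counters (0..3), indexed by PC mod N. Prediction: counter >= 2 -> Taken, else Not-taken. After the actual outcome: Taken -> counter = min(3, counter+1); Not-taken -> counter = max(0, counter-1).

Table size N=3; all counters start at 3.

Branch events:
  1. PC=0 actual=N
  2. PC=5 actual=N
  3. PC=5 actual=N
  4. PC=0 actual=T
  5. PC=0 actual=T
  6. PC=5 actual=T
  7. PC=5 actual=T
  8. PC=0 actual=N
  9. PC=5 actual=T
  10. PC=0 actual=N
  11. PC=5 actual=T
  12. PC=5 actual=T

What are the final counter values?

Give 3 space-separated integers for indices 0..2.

Ev 1: PC=0 idx=0 pred=T actual=N -> ctr[0]=2
Ev 2: PC=5 idx=2 pred=T actual=N -> ctr[2]=2
Ev 3: PC=5 idx=2 pred=T actual=N -> ctr[2]=1
Ev 4: PC=0 idx=0 pred=T actual=T -> ctr[0]=3
Ev 5: PC=0 idx=0 pred=T actual=T -> ctr[0]=3
Ev 6: PC=5 idx=2 pred=N actual=T -> ctr[2]=2
Ev 7: PC=5 idx=2 pred=T actual=T -> ctr[2]=3
Ev 8: PC=0 idx=0 pred=T actual=N -> ctr[0]=2
Ev 9: PC=5 idx=2 pred=T actual=T -> ctr[2]=3
Ev 10: PC=0 idx=0 pred=T actual=N -> ctr[0]=1
Ev 11: PC=5 idx=2 pred=T actual=T -> ctr[2]=3
Ev 12: PC=5 idx=2 pred=T actual=T -> ctr[2]=3

Answer: 1 3 3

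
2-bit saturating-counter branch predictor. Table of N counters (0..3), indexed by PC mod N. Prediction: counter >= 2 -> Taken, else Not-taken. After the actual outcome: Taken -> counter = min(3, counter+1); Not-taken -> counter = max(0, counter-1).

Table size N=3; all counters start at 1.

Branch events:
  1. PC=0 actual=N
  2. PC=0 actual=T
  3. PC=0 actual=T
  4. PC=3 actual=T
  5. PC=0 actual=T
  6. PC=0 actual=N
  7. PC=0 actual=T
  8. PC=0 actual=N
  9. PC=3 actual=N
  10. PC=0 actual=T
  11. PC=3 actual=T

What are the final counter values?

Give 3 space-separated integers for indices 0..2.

Ev 1: PC=0 idx=0 pred=N actual=N -> ctr[0]=0
Ev 2: PC=0 idx=0 pred=N actual=T -> ctr[0]=1
Ev 3: PC=0 idx=0 pred=N actual=T -> ctr[0]=2
Ev 4: PC=3 idx=0 pred=T actual=T -> ctr[0]=3
Ev 5: PC=0 idx=0 pred=T actual=T -> ctr[0]=3
Ev 6: PC=0 idx=0 pred=T actual=N -> ctr[0]=2
Ev 7: PC=0 idx=0 pred=T actual=T -> ctr[0]=3
Ev 8: PC=0 idx=0 pred=T actual=N -> ctr[0]=2
Ev 9: PC=3 idx=0 pred=T actual=N -> ctr[0]=1
Ev 10: PC=0 idx=0 pred=N actual=T -> ctr[0]=2
Ev 11: PC=3 idx=0 pred=T actual=T -> ctr[0]=3

Answer: 3 1 1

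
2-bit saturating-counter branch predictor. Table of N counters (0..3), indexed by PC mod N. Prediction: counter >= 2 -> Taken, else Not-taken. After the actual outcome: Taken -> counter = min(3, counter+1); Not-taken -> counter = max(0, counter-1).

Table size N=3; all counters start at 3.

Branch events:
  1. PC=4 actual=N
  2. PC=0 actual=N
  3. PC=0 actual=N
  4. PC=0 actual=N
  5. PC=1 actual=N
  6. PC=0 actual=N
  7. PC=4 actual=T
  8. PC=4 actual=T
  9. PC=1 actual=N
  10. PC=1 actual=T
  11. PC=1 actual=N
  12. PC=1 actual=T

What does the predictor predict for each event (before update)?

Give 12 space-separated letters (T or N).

Ev 1: PC=4 idx=1 pred=T actual=N -> ctr[1]=2
Ev 2: PC=0 idx=0 pred=T actual=N -> ctr[0]=2
Ev 3: PC=0 idx=0 pred=T actual=N -> ctr[0]=1
Ev 4: PC=0 idx=0 pred=N actual=N -> ctr[0]=0
Ev 5: PC=1 idx=1 pred=T actual=N -> ctr[1]=1
Ev 6: PC=0 idx=0 pred=N actual=N -> ctr[0]=0
Ev 7: PC=4 idx=1 pred=N actual=T -> ctr[1]=2
Ev 8: PC=4 idx=1 pred=T actual=T -> ctr[1]=3
Ev 9: PC=1 idx=1 pred=T actual=N -> ctr[1]=2
Ev 10: PC=1 idx=1 pred=T actual=T -> ctr[1]=3
Ev 11: PC=1 idx=1 pred=T actual=N -> ctr[1]=2
Ev 12: PC=1 idx=1 pred=T actual=T -> ctr[1]=3

Answer: T T T N T N N T T T T T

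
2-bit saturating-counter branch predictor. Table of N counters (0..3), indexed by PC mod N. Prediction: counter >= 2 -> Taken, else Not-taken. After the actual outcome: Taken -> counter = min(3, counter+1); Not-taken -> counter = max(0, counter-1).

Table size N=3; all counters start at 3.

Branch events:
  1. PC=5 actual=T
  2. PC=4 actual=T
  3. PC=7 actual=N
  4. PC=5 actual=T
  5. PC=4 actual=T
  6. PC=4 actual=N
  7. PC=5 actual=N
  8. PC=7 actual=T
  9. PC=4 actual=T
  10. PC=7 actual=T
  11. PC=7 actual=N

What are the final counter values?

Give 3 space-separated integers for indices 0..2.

Ev 1: PC=5 idx=2 pred=T actual=T -> ctr[2]=3
Ev 2: PC=4 idx=1 pred=T actual=T -> ctr[1]=3
Ev 3: PC=7 idx=1 pred=T actual=N -> ctr[1]=2
Ev 4: PC=5 idx=2 pred=T actual=T -> ctr[2]=3
Ev 5: PC=4 idx=1 pred=T actual=T -> ctr[1]=3
Ev 6: PC=4 idx=1 pred=T actual=N -> ctr[1]=2
Ev 7: PC=5 idx=2 pred=T actual=N -> ctr[2]=2
Ev 8: PC=7 idx=1 pred=T actual=T -> ctr[1]=3
Ev 9: PC=4 idx=1 pred=T actual=T -> ctr[1]=3
Ev 10: PC=7 idx=1 pred=T actual=T -> ctr[1]=3
Ev 11: PC=7 idx=1 pred=T actual=N -> ctr[1]=2

Answer: 3 2 2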